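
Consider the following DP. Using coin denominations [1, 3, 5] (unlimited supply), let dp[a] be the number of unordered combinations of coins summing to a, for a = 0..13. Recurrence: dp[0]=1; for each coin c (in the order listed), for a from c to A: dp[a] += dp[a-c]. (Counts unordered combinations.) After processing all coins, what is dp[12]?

after  coin     0     1     2     3     4     5     6     7     8     9    10    11    12    13
          1     1     1     1     1     1     1     1     1     1     1     1     1     1     1
          3     1     1     1     2     2     2     3     3     3     4     4     4     5     5
          5     1     1     1     2     2     3     4     4     5     6     7     8     9    10

9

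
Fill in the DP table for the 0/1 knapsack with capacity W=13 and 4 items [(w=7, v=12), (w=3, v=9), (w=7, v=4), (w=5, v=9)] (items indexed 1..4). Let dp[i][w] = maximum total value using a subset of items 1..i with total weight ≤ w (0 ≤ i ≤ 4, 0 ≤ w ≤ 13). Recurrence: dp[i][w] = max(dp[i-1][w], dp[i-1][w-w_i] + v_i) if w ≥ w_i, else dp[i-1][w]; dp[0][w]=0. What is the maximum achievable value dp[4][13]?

21

i\w   0   1   2   3   4   5   6   7   8   9  10  11  12  13
  0   0   0   0   0   0   0   0   0   0   0   0   0   0   0
  1   0   0   0   0   0   0   0  12  12  12  12  12  12  12
  2   0   0   0   9   9   9   9  12  12  12  21  21  21  21
  3   0   0   0   9   9   9   9  12  12  12  21  21  21  21
  4   0   0   0   9   9   9   9  12  18  18  21  21  21  21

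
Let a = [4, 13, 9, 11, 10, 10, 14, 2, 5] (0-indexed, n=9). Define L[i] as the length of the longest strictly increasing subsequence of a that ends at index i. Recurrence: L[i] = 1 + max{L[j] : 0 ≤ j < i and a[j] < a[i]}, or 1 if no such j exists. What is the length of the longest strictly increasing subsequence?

4

   i    0    1    2    3    4    5    6    7    8
a[i]    4   13    9   11   10   10   14    2    5
L[i]    1    2    2    3    3    3    4    1    2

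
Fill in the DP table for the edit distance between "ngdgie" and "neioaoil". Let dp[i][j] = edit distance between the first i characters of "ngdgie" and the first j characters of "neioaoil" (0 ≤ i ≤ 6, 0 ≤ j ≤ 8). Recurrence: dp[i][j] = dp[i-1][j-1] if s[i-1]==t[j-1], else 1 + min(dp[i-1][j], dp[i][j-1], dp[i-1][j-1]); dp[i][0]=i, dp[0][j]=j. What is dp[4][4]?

3

   ''  n  e  i  o  a  o  i  l
''  0  1  2  3  4  5  6  7  8
 n  1  0  1  2  3  4  5  6  7
 g  2  1  1  2  3  4  5  6  7
 d  3  2  2  2  3  4  5  6  7
 g  4  3  3  3  3  4  5  6  7
 i  5  4  4  3  4  4  5  5  6
 e  6  5  4  4  4  5  5  6  6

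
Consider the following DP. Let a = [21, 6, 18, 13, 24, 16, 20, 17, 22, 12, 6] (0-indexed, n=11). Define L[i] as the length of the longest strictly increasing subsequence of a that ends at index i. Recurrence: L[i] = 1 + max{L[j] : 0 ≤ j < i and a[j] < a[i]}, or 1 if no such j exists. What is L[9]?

2

   i    0    1    2    3    4    5    6    7    8    9   10
a[i]   21    6   18   13   24   16   20   17   22   12    6
L[i]    1    1    2    2    3    3    4    4    5    2    1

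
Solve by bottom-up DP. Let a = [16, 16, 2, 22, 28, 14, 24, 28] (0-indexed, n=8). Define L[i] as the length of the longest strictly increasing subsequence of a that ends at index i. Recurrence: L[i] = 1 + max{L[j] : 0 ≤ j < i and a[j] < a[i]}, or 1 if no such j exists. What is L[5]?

2

   i    0    1    2    3    4    5    6    7
a[i]   16   16    2   22   28   14   24   28
L[i]    1    1    1    2    3    2    3    4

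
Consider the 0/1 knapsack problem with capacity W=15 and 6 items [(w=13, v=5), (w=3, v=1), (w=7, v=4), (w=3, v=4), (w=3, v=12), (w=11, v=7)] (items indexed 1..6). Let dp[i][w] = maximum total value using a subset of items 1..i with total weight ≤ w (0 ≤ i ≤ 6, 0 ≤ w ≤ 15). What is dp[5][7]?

i\w   0   1   2   3   4   5   6   7   8   9  10  11  12  13  14  15
  0   0   0   0   0   0   0   0   0   0   0   0   0   0   0   0   0
  1   0   0   0   0   0   0   0   0   0   0   0   0   0   5   5   5
  2   0   0   0   1   1   1   1   1   1   1   1   1   1   5   5   5
  3   0   0   0   1   1   1   1   4   4   4   5   5   5   5   5   5
  4   0   0   0   4   4   4   5   5   5   5   8   8   8   9   9   9
  5   0   0   0  12  12  12  16  16  16  17  17  17  17  20  20  20
  6   0   0   0  12  12  12  16  16  16  17  17  17  17  20  20  20

16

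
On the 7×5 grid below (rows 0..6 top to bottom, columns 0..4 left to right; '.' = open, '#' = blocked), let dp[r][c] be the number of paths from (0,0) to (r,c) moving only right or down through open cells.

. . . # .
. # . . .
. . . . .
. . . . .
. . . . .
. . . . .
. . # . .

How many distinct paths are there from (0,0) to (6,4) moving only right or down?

75

r\c   0   1   2   3   4
  0   1   1   1   0   0
  1   1   0   1   1   1
  2   1   1   2   3   4
  3   1   2   4   7  11
  4   1   3   7  14  25
  5   1   4  11  25  50
  6   1   5   0  25  75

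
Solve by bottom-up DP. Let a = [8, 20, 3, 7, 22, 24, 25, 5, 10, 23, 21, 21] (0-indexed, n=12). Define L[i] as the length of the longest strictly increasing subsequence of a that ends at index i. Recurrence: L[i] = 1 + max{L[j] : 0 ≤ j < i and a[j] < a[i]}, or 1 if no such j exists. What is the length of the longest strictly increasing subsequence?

5

   i    0    1    2    3    4    5    6    7    8    9   10   11
a[i]    8   20    3    7   22   24   25    5   10   23   21   21
L[i]    1    2    1    2    3    4    5    2    3    4    4    4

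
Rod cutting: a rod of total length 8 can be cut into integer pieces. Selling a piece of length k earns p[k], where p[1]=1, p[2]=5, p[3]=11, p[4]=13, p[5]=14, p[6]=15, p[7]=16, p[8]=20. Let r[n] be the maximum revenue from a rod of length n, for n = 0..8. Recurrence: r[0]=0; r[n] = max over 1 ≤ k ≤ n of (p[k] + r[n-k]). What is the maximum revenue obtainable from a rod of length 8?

   n    0    1    2    3    4    5    6    7    8
r[n]    0    1    5   11   13   16   22   24   27

27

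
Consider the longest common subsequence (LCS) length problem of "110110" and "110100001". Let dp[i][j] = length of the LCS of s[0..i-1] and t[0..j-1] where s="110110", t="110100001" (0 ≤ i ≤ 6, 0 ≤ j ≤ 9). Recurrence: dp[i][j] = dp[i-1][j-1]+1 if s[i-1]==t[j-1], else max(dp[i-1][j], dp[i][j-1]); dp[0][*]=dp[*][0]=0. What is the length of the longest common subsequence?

   ''  1  1  0  1  0  0  0  0  1
''  0  0  0  0  0  0  0  0  0  0
 1  0  1  1  1  1  1  1  1  1  1
 1  0  1  2  2  2  2  2  2  2  2
 0  0  1  2  3  3  3  3  3  3  3
 1  0  1  2  3  4  4  4  4  4  4
 1  0  1  2  3  4  4  4  4  4  5
 0  0  1  2  3  4  5  5  5  5  5

5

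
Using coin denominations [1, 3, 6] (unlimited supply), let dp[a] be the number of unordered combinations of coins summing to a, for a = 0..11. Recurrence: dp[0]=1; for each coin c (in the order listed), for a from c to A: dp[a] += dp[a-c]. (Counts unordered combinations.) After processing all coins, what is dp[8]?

after  coin     0     1     2     3     4     5     6     7     8     9    10    11
          1     1     1     1     1     1     1     1     1     1     1     1     1
          3     1     1     1     2     2     2     3     3     3     4     4     4
          6     1     1     1     2     2     2     4     4     4     6     6     6

4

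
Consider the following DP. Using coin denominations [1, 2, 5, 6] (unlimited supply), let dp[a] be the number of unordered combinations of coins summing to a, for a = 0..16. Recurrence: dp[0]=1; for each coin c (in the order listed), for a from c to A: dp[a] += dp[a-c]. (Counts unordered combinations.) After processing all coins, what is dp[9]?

after  coin     0     1     2     3     4     5     6     7     8     9    10    11    12    13    14    15    16
          1     1     1     1     1     1     1     1     1     1     1     1     1     1     1     1     1     1
          2     1     1     2     2     3     3     4     4     5     5     6     6     7     7     8     8     9
          5     1     1     2     2     3     4     5     6     7     8    10    11    13    14    16    18    20
          6     1     1     2     2     3     4     6     7     9    10    13    15    19    21    25    28    33

10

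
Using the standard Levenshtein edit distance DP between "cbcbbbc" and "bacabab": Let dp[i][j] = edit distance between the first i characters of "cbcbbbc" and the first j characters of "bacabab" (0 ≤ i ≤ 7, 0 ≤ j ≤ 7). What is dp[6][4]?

   ''  b  a  c  a  b  a  b
''  0  1  2  3  4  5  6  7
 c  1  1  2  2  3  4  5  6
 b  2  1  2  3  3  3  4  5
 c  3  2  2  2  3  4  4  5
 b  4  3  3  3  3  3  4  4
 b  5  4  4  4  4  3  4  4
 b  6  5  5  5  5  4  4  4
 c  7  6  6  5  6  5  5  5

5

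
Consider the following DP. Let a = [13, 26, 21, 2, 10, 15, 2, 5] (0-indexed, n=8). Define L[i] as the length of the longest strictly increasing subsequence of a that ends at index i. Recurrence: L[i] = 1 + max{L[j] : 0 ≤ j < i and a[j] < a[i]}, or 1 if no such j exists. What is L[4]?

   i    0    1    2    3    4    5    6    7
a[i]   13   26   21    2   10   15    2    5
L[i]    1    2    2    1    2    3    1    2

2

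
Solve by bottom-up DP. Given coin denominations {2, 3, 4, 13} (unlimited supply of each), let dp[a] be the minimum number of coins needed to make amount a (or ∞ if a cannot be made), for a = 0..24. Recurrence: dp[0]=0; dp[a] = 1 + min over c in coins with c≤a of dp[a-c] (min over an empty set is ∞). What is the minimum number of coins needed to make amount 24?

 a  0  1  2  3  4  5  6  7  8  9 10 11 12 13 14 15 16 17 18 19 20 21 22 23 24
dp  0  -  1  1  1  2  2  2  2  3  3  3  3  1  4  2  2  2  3  3  3  3  4  4  4
(- denotes ∞ / unreachable)

4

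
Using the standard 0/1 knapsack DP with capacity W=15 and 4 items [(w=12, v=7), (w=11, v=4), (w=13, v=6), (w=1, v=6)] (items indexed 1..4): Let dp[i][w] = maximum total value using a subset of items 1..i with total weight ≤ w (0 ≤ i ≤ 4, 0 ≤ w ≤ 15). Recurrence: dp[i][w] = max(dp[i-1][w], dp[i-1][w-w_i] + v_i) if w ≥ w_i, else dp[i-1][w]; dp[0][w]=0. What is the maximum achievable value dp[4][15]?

13

i\w   0   1   2   3   4   5   6   7   8   9  10  11  12  13  14  15
  0   0   0   0   0   0   0   0   0   0   0   0   0   0   0   0   0
  1   0   0   0   0   0   0   0   0   0   0   0   0   7   7   7   7
  2   0   0   0   0   0   0   0   0   0   0   0   4   7   7   7   7
  3   0   0   0   0   0   0   0   0   0   0   0   4   7   7   7   7
  4   0   6   6   6   6   6   6   6   6   6   6   6  10  13  13  13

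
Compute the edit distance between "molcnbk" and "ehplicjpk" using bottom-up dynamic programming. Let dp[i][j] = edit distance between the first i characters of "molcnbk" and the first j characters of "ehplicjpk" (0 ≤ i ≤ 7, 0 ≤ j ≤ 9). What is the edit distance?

6

   ''  e  h  p  l  i  c  j  p  k
''  0  1  2  3  4  5  6  7  8  9
 m  1  1  2  3  4  5  6  7  8  9
 o  2  2  2  3  4  5  6  7  8  9
 l  3  3  3  3  3  4  5  6  7  8
 c  4  4  4  4  4  4  4  5  6  7
 n  5  5  5  5  5  5  5  5  6  7
 b  6  6  6  6  6  6  6  6  6  7
 k  7  7  7  7  7  7  7  7  7  6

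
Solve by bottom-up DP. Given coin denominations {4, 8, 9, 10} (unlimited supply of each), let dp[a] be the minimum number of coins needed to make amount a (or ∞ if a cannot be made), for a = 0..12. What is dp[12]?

2

 a  0  1  2  3  4  5  6  7  8  9 10 11 12
dp  0  -  -  -  1  -  -  -  1  1  1  -  2
(- denotes ∞ / unreachable)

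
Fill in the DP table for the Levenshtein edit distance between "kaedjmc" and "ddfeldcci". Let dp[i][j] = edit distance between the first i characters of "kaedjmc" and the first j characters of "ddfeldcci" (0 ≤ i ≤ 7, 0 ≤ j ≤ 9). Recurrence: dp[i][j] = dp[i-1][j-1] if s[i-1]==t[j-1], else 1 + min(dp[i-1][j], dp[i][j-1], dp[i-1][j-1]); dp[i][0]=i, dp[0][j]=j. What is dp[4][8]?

   ''  d  d  f  e  l  d  c  c  i
''  0  1  2  3  4  5  6  7  8  9
 k  1  1  2  3  4  5  6  7  8  9
 a  2  2  2  3  4  5  6  7  8  9
 e  3  3  3  3  3  4  5  6  7  8
 d  4  3  3  4  4  4  4  5  6  7
 j  5  4  4  4  5  5  5  5  6  7
 m  6  5  5  5  5  6  6  6  6  7
 c  7  6  6  6  6  6  7  6  6  7

6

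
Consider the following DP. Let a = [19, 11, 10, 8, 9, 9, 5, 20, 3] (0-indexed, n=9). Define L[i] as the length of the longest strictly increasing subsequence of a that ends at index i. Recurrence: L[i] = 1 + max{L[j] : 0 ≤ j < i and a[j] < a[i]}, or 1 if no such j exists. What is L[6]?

   i    0    1    2    3    4    5    6    7    8
a[i]   19   11   10    8    9    9    5   20    3
L[i]    1    1    1    1    2    2    1    3    1

1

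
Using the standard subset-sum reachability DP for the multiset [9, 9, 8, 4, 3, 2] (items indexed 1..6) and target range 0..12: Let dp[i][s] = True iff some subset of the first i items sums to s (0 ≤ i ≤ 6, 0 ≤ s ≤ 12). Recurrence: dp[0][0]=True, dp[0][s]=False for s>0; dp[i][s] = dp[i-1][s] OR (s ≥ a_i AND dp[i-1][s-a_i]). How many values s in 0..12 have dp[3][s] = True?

i\s   0   1   2   3   4   5   6   7   8   9  10  11  12
  0   T   F   F   F   F   F   F   F   F   F   F   F   F
  1   T   F   F   F   F   F   F   F   F   T   F   F   F
  2   T   F   F   F   F   F   F   F   F   T   F   F   F
  3   T   F   F   F   F   F   F   F   T   T   F   F   F
  4   T   F   F   F   T   F   F   F   T   T   F   F   T
  5   T   F   F   T   T   F   F   T   T   T   F   T   T
  6   T   F   T   T   T   T   T   T   T   T   T   T   T

3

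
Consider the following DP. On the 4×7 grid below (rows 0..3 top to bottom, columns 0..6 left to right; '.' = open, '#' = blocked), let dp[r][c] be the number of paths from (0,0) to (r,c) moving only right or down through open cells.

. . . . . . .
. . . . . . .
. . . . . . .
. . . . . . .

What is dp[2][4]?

15

r\c   0   1   2   3   4   5   6
  0   1   1   1   1   1   1   1
  1   1   2   3   4   5   6   7
  2   1   3   6  10  15  21  28
  3   1   4  10  20  35  56  84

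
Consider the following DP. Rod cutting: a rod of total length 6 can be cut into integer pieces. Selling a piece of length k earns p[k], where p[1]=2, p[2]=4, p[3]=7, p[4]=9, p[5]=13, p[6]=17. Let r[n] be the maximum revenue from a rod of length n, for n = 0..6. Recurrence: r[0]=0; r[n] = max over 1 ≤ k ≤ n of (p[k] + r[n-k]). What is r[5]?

13

   n    0    1    2    3    4    5    6
r[n]    0    2    4    7    9   13   17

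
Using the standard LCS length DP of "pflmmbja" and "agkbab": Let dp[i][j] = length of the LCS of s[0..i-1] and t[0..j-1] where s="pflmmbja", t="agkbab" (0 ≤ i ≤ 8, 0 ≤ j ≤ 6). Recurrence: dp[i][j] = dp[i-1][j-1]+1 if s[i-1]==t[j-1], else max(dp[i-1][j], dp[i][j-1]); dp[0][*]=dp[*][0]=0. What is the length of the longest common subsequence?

   ''  a  g  k  b  a  b
''  0  0  0  0  0  0  0
 p  0  0  0  0  0  0  0
 f  0  0  0  0  0  0  0
 l  0  0  0  0  0  0  0
 m  0  0  0  0  0  0  0
 m  0  0  0  0  0  0  0
 b  0  0  0  0  1  1  1
 j  0  0  0  0  1  1  1
 a  0  1  1  1  1  2  2

2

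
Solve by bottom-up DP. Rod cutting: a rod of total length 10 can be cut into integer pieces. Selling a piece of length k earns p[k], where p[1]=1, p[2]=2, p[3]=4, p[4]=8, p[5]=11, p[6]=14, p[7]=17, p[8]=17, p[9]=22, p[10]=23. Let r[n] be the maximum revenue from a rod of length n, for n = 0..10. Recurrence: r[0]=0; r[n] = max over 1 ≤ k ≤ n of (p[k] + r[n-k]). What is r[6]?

   n    0    1    2    3    4    5    6    7    8    9   10
r[n]    0    1    2    4    8   11   14   17   18   22   23

14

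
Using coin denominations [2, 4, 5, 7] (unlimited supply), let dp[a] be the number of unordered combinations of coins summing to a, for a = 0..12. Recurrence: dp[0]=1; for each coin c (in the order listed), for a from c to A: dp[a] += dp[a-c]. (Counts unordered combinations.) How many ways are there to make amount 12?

6

after  coin     0     1     2     3     4     5     6     7     8     9    10    11    12
          2     1     0     1     0     1     0     1     0     1     0     1     0     1
          4     1     0     1     0     2     0     2     0     3     0     3     0     4
          5     1     0     1     0     2     1     2     1     3     2     4     2     5
          7     1     0     1     0     2     1     2     2     3     3     4     4     6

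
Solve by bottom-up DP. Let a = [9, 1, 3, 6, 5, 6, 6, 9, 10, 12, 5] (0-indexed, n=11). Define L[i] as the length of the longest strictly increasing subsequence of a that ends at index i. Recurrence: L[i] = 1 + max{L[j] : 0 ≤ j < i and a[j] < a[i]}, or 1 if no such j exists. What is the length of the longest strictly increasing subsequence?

7

   i    0    1    2    3    4    5    6    7    8    9   10
a[i]    9    1    3    6    5    6    6    9   10   12    5
L[i]    1    1    2    3    3    4    4    5    6    7    3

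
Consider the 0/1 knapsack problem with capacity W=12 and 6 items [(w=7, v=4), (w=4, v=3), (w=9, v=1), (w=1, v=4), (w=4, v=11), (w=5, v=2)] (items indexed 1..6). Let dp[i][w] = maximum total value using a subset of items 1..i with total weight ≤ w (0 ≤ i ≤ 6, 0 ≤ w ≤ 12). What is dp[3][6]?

3

i\w   0   1   2   3   4   5   6   7   8   9  10  11  12
  0   0   0   0   0   0   0   0   0   0   0   0   0   0
  1   0   0   0   0   0   0   0   4   4   4   4   4   4
  2   0   0   0   0   3   3   3   4   4   4   4   7   7
  3   0   0   0   0   3   3   3   4   4   4   4   7   7
  4   0   4   4   4   4   7   7   7   8   8   8   8  11
  5   0   4   4   4  11  15  15  15  15  18  18  18  19
  6   0   4   4   4  11  15  15  15  15  18  18  18  19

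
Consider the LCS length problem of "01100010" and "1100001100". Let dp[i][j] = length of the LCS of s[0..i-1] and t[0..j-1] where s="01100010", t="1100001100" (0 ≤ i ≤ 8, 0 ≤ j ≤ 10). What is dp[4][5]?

   ''  1  1  0  0  0  0  1  1  0  0
''  0  0  0  0  0  0  0  0  0  0  0
 0  0  0  0  1  1  1  1  1  1  1  1
 1  0  1  1  1  1  1  1  2  2  2  2
 1  0  1  2  2  2  2  2  2  3  3  3
 0  0  1  2  3  3  3  3  3  3  4  4
 0  0  1  2  3  4  4  4  4  4  4  5
 0  0  1  2  3  4  5  5  5  5  5  5
 1  0  1  2  3  4  5  5  6  6  6  6
 0  0  1  2  3  4  5  6  6  6  7  7

3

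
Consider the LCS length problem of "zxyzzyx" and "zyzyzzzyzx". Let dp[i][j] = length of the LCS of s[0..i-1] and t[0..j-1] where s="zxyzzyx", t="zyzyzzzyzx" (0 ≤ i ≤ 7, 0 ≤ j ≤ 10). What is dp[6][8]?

   ''  z  y  z  y  z  z  z  y  z  x
''  0  0  0  0  0  0  0  0  0  0  0
 z  0  1  1  1  1  1  1  1  1  1  1
 x  0  1  1  1  1  1  1  1  1  1  2
 y  0  1  2  2  2  2  2  2  2  2  2
 z  0  1  2  3  3  3  3  3  3  3  3
 z  0  1  2  3  3  4  4  4  4  4  4
 y  0  1  2  3  4  4  4  4  5  5  5
 x  0  1  2  3  4  4  4  4  5  5  6

5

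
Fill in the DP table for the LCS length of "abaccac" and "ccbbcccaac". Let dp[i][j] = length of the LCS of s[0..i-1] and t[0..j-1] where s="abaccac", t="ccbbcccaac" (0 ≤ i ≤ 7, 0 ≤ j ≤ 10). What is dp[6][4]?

2

   ''  c  c  b  b  c  c  c  a  a  c
''  0  0  0  0  0  0  0  0  0  0  0
 a  0  0  0  0  0  0  0  0  1  1  1
 b  0  0  0  1  1  1  1  1  1  1  1
 a  0  0  0  1  1  1  1  1  2  2  2
 c  0  1  1  1  1  2  2  2  2  2  3
 c  0  1  2  2  2  2  3  3  3  3  3
 a  0  1  2  2  2  2  3  3  4  4  4
 c  0  1  2  2  2  3  3  4  4  4  5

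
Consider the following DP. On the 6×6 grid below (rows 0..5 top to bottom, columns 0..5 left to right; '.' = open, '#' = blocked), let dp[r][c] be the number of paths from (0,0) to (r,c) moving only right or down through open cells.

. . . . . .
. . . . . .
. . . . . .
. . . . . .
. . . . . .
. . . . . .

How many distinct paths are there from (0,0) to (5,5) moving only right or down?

r\c   0   1   2   3   4   5
  0   1   1   1   1   1   1
  1   1   2   3   4   5   6
  2   1   3   6  10  15  21
  3   1   4  10  20  35  56
  4   1   5  15  35  70 126
  5   1   6  21  56 126 252

252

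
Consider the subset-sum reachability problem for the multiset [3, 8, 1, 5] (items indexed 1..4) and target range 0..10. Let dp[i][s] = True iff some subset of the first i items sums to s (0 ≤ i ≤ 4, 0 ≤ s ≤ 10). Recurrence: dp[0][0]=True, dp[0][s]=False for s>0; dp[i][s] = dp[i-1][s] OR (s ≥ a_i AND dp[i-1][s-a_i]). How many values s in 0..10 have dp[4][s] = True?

i\s   0   1   2   3   4   5   6   7   8   9  10
  0   T   F   F   F   F   F   F   F   F   F   F
  1   T   F   F   T   F   F   F   F   F   F   F
  2   T   F   F   T   F   F   F   F   T   F   F
  3   T   T   F   T   T   F   F   F   T   T   F
  4   T   T   F   T   T   T   T   F   T   T   F

8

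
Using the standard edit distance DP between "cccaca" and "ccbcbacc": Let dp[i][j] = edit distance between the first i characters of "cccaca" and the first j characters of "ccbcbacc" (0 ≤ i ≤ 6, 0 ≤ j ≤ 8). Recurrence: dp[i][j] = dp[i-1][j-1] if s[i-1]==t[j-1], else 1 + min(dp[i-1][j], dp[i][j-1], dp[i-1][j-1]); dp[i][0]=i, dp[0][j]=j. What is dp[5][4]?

2

   ''  c  c  b  c  b  a  c  c
''  0  1  2  3  4  5  6  7  8
 c  1  0  1  2  3  4  5  6  7
 c  2  1  0  1  2  3  4  5  6
 c  3  2  1  1  1  2  3  4  5
 a  4  3  2  2  2  2  2  3  4
 c  5  4  3  3  2  3  3  2  3
 a  6  5  4  4  3  3  3  3  3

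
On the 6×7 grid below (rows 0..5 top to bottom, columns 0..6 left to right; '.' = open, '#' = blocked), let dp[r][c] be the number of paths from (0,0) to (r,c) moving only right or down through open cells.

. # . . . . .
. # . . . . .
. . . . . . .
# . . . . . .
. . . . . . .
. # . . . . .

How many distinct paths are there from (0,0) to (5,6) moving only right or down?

55

r\c   0   1   2   3   4   5   6
  0   1   0   0   0   0   0   0
  1   1   0   0   0   0   0   0
  2   1   1   1   1   1   1   1
  3   0   1   2   3   4   5   6
  4   0   1   3   6  10  15  21
  5   0   0   3   9  19  34  55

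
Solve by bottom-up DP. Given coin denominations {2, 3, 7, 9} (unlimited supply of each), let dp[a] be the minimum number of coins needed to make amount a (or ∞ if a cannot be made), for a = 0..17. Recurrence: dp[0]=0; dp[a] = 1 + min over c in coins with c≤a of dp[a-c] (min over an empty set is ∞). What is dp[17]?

3

 a  0  1  2  3  4  5  6  7  8  9 10 11 12 13 14 15 16 17
dp  0  -  1  1  2  2  2  1  3  1  2  2  2  3  2  3  2  3
(- denotes ∞ / unreachable)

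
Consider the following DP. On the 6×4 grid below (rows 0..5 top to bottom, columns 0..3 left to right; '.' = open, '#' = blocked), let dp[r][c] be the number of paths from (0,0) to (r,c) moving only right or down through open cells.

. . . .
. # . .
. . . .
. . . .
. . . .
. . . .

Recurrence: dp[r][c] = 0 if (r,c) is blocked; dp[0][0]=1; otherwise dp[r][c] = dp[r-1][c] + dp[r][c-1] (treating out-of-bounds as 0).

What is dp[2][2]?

2

r\c   0   1   2   3
  0   1   1   1   1
  1   1   0   1   2
  2   1   1   2   4
  3   1   2   4   8
  4   1   3   7  15
  5   1   4  11  26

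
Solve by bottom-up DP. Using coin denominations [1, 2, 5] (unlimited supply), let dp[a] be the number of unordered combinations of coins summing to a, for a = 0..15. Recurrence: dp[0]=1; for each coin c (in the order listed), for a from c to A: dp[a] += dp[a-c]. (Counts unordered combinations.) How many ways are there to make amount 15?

after  coin     0     1     2     3     4     5     6     7     8     9    10    11    12    13    14    15
          1     1     1     1     1     1     1     1     1     1     1     1     1     1     1     1     1
          2     1     1     2     2     3     3     4     4     5     5     6     6     7     7     8     8
          5     1     1     2     2     3     4     5     6     7     8    10    11    13    14    16    18

18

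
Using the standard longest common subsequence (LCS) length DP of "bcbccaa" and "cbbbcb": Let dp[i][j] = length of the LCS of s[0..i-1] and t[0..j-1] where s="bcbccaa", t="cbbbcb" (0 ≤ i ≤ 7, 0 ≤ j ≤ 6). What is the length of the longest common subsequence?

3

   ''  c  b  b  b  c  b
''  0  0  0  0  0  0  0
 b  0  0  1  1  1  1  1
 c  0  1  1  1  1  2  2
 b  0  1  2  2  2  2  3
 c  0  1  2  2  2  3  3
 c  0  1  2  2  2  3  3
 a  0  1  2  2  2  3  3
 a  0  1  2  2  2  3  3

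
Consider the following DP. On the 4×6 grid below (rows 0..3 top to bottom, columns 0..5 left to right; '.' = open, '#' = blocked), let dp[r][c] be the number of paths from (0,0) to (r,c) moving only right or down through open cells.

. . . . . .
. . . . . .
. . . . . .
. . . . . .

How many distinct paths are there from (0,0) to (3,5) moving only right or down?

r\c   0   1   2   3   4   5
  0   1   1   1   1   1   1
  1   1   2   3   4   5   6
  2   1   3   6  10  15  21
  3   1   4  10  20  35  56

56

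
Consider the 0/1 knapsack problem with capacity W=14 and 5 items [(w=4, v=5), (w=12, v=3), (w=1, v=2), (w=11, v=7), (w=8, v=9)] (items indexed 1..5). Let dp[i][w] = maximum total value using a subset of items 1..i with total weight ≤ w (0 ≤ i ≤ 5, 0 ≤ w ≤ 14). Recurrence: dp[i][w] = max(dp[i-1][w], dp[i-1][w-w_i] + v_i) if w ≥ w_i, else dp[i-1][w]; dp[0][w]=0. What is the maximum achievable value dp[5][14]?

i\w   0   1   2   3   4   5   6   7   8   9  10  11  12  13  14
  0   0   0   0   0   0   0   0   0   0   0   0   0   0   0   0
  1   0   0   0   0   5   5   5   5   5   5   5   5   5   5   5
  2   0   0   0   0   5   5   5   5   5   5   5   5   5   5   5
  3   0   2   2   2   5   7   7   7   7   7   7   7   7   7   7
  4   0   2   2   2   5   7   7   7   7   7   7   7   9   9   9
  5   0   2   2   2   5   7   7   7   9  11  11  11  14  16  16

16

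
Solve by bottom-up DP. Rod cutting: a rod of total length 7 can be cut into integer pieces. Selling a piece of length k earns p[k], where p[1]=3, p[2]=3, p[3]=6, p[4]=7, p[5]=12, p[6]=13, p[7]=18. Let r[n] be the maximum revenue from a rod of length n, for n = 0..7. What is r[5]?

   n    0    1    2    3    4    5    6    7
r[n]    0    3    6    9   12   15   18   21

15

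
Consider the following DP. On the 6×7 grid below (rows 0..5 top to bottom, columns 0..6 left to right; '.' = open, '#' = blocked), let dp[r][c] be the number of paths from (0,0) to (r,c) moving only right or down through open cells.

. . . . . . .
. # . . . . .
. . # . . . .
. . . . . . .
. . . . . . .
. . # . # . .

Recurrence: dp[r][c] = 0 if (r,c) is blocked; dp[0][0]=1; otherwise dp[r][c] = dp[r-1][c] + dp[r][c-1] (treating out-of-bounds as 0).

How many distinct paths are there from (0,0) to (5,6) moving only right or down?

r\c   0   1   2   3   4   5   6
  0   1   1   1   1   1   1   1
  1   1   0   1   2   3   4   5
  2   1   1   0   2   5   9  14
  3   1   2   2   4   9  18  32
  4   1   3   5   9  18  36  68
  5   1   4   0   9   0  36 104

104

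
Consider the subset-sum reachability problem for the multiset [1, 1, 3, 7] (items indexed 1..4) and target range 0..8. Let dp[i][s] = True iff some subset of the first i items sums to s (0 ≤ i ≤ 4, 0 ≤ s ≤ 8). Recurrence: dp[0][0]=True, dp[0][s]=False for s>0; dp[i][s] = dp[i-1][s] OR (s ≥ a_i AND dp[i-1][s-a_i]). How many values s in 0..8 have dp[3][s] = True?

6

i\s   0   1   2   3   4   5   6   7   8
  0   T   F   F   F   F   F   F   F   F
  1   T   T   F   F   F   F   F   F   F
  2   T   T   T   F   F   F   F   F   F
  3   T   T   T   T   T   T   F   F   F
  4   T   T   T   T   T   T   F   T   T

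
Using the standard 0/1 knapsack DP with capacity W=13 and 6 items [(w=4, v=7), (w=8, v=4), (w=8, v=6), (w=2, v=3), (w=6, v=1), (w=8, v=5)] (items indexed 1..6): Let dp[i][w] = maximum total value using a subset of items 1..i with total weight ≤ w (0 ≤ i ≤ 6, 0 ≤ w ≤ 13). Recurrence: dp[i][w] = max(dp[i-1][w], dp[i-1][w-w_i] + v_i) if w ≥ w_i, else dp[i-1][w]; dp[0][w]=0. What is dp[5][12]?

i\w   0   1   2   3   4   5   6   7   8   9  10  11  12  13
  0   0   0   0   0   0   0   0   0   0   0   0   0   0   0
  1   0   0   0   0   7   7   7   7   7   7   7   7   7   7
  2   0   0   0   0   7   7   7   7   7   7   7   7  11  11
  3   0   0   0   0   7   7   7   7   7   7   7   7  13  13
  4   0   0   3   3   7   7  10  10  10  10  10  10  13  13
  5   0   0   3   3   7   7  10  10  10  10  10  10  13  13
  6   0   0   3   3   7   7  10  10  10  10  10  10  13  13

13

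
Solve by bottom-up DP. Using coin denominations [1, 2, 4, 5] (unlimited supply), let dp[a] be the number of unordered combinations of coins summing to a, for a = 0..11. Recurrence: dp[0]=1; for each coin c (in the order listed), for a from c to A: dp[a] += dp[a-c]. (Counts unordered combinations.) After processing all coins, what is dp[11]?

19

after  coin     0     1     2     3     4     5     6     7     8     9    10    11
          1     1     1     1     1     1     1     1     1     1     1     1     1
          2     1     1     2     2     3     3     4     4     5     5     6     6
          4     1     1     2     2     4     4     6     6     9     9    12    12
          5     1     1     2     2     4     5     7     8    11    13    17    19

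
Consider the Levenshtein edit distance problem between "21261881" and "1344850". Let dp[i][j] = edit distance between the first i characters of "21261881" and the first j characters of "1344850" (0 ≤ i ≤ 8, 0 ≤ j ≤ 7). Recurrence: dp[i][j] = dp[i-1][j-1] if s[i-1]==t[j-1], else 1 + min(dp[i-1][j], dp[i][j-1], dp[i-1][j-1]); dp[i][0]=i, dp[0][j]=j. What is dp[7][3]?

6

   ''  1  3  4  4  8  5  0
''  0  1  2  3  4  5  6  7
 2  1  1  2  3  4  5  6  7
 1  2  1  2  3  4  5  6  7
 2  3  2  2  3  4  5  6  7
 6  4  3  3  3  4  5  6  7
 1  5  4  4  4  4  5  6  7
 8  6  5  5  5  5  4  5  6
 8  7  6  6  6  6  5  5  6
 1  8  7  7  7  7  6  6  6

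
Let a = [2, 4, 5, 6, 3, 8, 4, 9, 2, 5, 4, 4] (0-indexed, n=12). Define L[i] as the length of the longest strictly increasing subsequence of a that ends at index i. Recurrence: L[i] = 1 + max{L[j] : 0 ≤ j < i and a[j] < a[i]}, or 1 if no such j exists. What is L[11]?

3

   i    0    1    2    3    4    5    6    7    8    9   10   11
a[i]    2    4    5    6    3    8    4    9    2    5    4    4
L[i]    1    2    3    4    2    5    3    6    1    4    3    3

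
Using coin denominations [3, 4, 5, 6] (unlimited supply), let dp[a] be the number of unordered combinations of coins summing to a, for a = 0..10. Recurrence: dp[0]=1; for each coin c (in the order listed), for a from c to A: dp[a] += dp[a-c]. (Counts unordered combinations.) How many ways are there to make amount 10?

3

after  coin     0     1     2     3     4     5     6     7     8     9    10
          3     1     0     0     1     0     0     1     0     0     1     0
          4     1     0     0     1     1     0     1     1     1     1     1
          5     1     0     0     1     1     1     1     1     2     2     2
          6     1     0     0     1     1     1     2     1     2     3     3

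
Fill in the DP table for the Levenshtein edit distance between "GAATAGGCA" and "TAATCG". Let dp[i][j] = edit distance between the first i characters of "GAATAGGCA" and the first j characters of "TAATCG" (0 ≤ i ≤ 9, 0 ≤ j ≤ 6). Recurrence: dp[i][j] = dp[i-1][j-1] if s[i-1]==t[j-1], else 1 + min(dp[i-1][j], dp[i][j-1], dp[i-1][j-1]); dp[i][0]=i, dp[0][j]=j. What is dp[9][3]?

6

   ''  T  A  A  T  C  G
''  0  1  2  3  4  5  6
 G  1  1  2  3  4  5  5
 A  2  2  1  2  3  4  5
 A  3  3  2  1  2  3  4
 T  4  3  3  2  1  2  3
 A  5  4  3  3  2  2  3
 G  6  5  4  4  3  3  2
 G  7  6  5  5  4  4  3
 C  8  7  6  6  5  4  4
 A  9  8  7  6  6  5  5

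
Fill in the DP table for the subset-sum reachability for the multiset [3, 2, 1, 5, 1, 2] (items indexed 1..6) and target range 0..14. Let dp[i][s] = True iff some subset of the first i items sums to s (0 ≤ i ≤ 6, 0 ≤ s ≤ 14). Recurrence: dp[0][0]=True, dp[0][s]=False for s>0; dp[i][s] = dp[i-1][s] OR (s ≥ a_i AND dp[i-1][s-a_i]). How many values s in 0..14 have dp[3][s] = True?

i\s   0   1   2   3   4   5   6   7   8   9  10  11  12  13  14
  0   T   F   F   F   F   F   F   F   F   F   F   F   F   F   F
  1   T   F   F   T   F   F   F   F   F   F   F   F   F   F   F
  2   T   F   T   T   F   T   F   F   F   F   F   F   F   F   F
  3   T   T   T   T   T   T   T   F   F   F   F   F   F   F   F
  4   T   T   T   T   T   T   T   T   T   T   T   T   F   F   F
  5   T   T   T   T   T   T   T   T   T   T   T   T   T   F   F
  6   T   T   T   T   T   T   T   T   T   T   T   T   T   T   T

7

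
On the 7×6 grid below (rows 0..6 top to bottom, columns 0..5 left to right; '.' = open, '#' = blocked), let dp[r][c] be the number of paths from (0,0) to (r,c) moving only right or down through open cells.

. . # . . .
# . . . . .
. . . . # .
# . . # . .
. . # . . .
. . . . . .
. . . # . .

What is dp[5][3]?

1

r\c   0   1   2   3   4   5
  0   1   1   0   0   0   0
  1   0   1   1   1   1   1
  2   0   1   2   3   0   1
  3   0   1   3   0   0   1
  4   0   1   0   0   0   1
  5   0   1   1   1   1   2
  6   0   1   2   0   1   3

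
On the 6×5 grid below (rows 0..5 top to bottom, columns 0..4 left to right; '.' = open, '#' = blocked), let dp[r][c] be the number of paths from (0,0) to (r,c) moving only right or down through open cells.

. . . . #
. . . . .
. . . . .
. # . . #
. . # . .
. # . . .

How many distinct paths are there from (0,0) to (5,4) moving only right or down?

32

r\c   0   1   2   3   4
  0   1   1   1   1   0
  1   1   2   3   4   4
  2   1   3   6  10  14
  3   1   0   6  16   0
  4   1   1   0  16  16
  5   1   0   0  16  32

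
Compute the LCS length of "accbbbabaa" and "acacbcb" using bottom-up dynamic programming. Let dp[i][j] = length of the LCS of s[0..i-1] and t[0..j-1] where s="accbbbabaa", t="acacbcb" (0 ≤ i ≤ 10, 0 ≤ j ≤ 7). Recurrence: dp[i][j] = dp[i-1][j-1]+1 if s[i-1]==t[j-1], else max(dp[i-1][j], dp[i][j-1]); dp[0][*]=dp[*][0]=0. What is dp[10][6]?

4

   ''  a  c  a  c  b  c  b
''  0  0  0  0  0  0  0  0
 a  0  1  1  1  1  1  1  1
 c  0  1  2  2  2  2  2  2
 c  0  1  2  2  3  3  3  3
 b  0  1  2  2  3  4  4  4
 b  0  1  2  2  3  4  4  5
 b  0  1  2  2  3  4  4  5
 a  0  1  2  3  3  4  4  5
 b  0  1  2  3  3  4  4  5
 a  0  1  2  3  3  4  4  5
 a  0  1  2  3  3  4  4  5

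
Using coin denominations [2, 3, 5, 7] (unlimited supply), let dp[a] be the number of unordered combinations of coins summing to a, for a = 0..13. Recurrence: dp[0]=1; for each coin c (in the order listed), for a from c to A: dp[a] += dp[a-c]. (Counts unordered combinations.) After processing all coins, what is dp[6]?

after  coin     0     1     2     3     4     5     6     7     8     9    10    11    12    13
          2     1     0     1     0     1     0     1     0     1     0     1     0     1     0
          3     1     0     1     1     1     1     2     1     2     2     2     2     3     2
          5     1     0     1     1     1     2     2     2     3     3     4     4     5     5
          7     1     0     1     1     1     2     2     3     3     4     5     5     7     7

2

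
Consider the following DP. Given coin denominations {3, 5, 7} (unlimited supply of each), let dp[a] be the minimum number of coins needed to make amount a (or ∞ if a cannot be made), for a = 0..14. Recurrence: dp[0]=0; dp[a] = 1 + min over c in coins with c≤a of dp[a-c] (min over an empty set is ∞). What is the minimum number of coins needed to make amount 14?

 a  0  1  2  3  4  5  6  7  8  9 10 11 12 13 14
dp  0  -  -  1  -  1  2  1  2  3  2  3  2  3  2
(- denotes ∞ / unreachable)

2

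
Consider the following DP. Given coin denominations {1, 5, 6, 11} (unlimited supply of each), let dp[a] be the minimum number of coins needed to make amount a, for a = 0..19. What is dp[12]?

 a  0  1  2  3  4  5  6  7  8  9 10 11 12 13 14 15 16 17 18 19
dp  0  1  2  3  4  1  1  2  3  4  2  1  2  3  4  3  2  2  3  4

2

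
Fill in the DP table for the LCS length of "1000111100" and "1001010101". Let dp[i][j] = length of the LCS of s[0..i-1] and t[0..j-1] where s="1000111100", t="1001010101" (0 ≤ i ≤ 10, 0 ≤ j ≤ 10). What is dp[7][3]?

3

   ''  1  0  0  1  0  1  0  1  0  1
''  0  0  0  0  0  0  0  0  0  0  0
 1  0  1  1  1  1  1  1  1  1  1  1
 0  0  1  2  2  2  2  2  2  2  2  2
 0  0  1  2  3  3  3  3  3  3  3  3
 0  0  1  2  3  3  4  4  4  4  4  4
 1  0  1  2  3  4  4  5  5  5  5  5
 1  0  1  2  3  4  4  5  5  6  6  6
 1  0  1  2  3  4  4  5  5  6  6  7
 1  0  1  2  3  4  4  5  5  6  6  7
 0  0  1  2  3  4  5  5  6  6  7  7
 0  0  1  2  3  4  5  5  6  6  7  7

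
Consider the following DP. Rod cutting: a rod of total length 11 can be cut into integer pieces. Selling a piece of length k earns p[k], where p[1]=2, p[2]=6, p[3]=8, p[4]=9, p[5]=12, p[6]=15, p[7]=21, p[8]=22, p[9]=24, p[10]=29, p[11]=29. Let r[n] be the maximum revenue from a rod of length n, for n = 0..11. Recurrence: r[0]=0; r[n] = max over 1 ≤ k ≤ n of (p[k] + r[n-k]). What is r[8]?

   n    0    1    2    3    4    5    6    7    8    9   10   11
r[n]    0    2    6    8   12   14   18   21   24   27   30   33

24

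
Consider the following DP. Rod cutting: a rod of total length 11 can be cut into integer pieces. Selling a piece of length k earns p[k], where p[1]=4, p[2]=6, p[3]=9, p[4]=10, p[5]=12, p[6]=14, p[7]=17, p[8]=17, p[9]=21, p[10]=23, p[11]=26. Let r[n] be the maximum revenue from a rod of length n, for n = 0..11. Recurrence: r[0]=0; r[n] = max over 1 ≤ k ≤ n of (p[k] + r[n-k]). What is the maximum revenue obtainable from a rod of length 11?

44

   n    0    1    2    3    4    5    6    7    8    9   10   11
r[n]    0    4    8   12   16   20   24   28   32   36   40   44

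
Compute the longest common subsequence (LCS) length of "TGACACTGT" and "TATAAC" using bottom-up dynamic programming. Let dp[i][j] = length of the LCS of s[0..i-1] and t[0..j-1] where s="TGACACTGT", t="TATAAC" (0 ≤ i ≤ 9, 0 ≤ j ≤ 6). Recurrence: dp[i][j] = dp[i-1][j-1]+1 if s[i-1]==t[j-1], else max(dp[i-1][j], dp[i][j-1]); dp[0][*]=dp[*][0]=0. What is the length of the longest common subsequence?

4

   ''  T  A  T  A  A  C
''  0  0  0  0  0  0  0
 T  0  1  1  1  1  1  1
 G  0  1  1  1  1  1  1
 A  0  1  2  2  2  2  2
 C  0  1  2  2  2  2  3
 A  0  1  2  2  3  3  3
 C  0  1  2  2  3  3  4
 T  0  1  2  3  3  3  4
 G  0  1  2  3  3  3  4
 T  0  1  2  3  3  3  4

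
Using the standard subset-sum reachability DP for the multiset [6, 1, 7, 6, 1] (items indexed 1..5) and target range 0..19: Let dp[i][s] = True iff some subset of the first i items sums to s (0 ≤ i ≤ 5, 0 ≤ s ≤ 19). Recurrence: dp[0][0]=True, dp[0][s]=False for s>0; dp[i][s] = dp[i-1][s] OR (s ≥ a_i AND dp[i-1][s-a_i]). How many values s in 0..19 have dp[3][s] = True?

7

i\s   0   1   2   3   4   5   6   7   8   9  10  11  12  13  14  15  16  17  18  19
  0   T   F   F   F   F   F   F   F   F   F   F   F   F   F   F   F   F   F   F   F
  1   T   F   F   F   F   F   T   F   F   F   F   F   F   F   F   F   F   F   F   F
  2   T   T   F   F   F   F   T   T   F   F   F   F   F   F   F   F   F   F   F   F
  3   T   T   F   F   F   F   T   T   T   F   F   F   F   T   T   F   F   F   F   F
  4   T   T   F   F   F   F   T   T   T   F   F   F   T   T   T   F   F   F   F   T
  5   T   T   T   F   F   F   T   T   T   T   F   F   T   T   T   T   F   F   F   T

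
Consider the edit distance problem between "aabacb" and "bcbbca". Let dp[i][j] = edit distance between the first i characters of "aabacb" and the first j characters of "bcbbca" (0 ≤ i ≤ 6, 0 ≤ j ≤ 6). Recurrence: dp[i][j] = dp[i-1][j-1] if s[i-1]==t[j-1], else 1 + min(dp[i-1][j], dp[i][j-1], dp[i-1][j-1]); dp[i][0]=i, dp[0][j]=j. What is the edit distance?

4

   ''  b  c  b  b  c  a
''  0  1  2  3  4  5  6
 a  1  1  2  3  4  5  5
 a  2  2  2  3  4  5  5
 b  3  2  3  2  3  4  5
 a  4  3  3  3  3  4  4
 c  5  4  3  4  4  3  4
 b  6  5  4  3  4  4  4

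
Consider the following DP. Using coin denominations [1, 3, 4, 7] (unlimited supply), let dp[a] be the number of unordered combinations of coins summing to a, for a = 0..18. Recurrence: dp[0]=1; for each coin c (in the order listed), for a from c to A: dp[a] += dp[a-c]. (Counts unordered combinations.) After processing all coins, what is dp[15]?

22

after  coin     0     1     2     3     4     5     6     7     8     9    10    11    12    13    14    15    16    17    18
          1     1     1     1     1     1     1     1     1     1     1     1     1     1     1     1     1     1     1     1
          3     1     1     1     2     2     2     3     3     3     4     4     4     5     5     5     6     6     6     7
          4     1     1     1     2     3     3     4     5     6     7     8     9    11    12    13    15    17    18    20
          7     1     1     1     2     3     3     4     6     7     8    10    12    14    16    19    22    25    28    32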